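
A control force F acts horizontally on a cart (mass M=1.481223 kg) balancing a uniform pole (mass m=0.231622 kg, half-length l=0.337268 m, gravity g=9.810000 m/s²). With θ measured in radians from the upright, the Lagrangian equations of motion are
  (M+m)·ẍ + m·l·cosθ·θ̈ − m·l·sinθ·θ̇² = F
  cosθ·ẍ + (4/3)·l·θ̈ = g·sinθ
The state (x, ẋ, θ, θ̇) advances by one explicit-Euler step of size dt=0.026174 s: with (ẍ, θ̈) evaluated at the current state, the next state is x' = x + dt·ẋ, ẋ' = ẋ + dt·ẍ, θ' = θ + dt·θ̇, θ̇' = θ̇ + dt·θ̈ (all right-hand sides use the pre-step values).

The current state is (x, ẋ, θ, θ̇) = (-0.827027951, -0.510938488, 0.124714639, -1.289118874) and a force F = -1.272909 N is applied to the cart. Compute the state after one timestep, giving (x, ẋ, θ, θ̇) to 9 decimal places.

sinθ=0.124391594, cosθ=0.992233204
temp = (F + m·l·θ̇²·sinθ)/(M+m) = (-1.272909 + 0.016148490)/1.712845 = -0.733726934
θ̈ = (g·sinθ − cosθ·temp)/(l·(4/3 − m·cos²θ/(M+m))) = 4.813151353
ẍ = temp − m·l·θ̈·cosθ/(M+m) = -0.951538108
Euler: x'=-0.827027951+0.026174·-0.510938488=-0.840401255, ẋ'=-0.510938488+0.026174·-0.951538108=-0.535844046
       θ'=0.124714639+0.026174·-1.289118874=0.090973242, θ̇'=-1.289118874+0.026174·4.813151353=-1.163139450

(-0.840401255, -0.535844046, 0.090973242, -1.163139450)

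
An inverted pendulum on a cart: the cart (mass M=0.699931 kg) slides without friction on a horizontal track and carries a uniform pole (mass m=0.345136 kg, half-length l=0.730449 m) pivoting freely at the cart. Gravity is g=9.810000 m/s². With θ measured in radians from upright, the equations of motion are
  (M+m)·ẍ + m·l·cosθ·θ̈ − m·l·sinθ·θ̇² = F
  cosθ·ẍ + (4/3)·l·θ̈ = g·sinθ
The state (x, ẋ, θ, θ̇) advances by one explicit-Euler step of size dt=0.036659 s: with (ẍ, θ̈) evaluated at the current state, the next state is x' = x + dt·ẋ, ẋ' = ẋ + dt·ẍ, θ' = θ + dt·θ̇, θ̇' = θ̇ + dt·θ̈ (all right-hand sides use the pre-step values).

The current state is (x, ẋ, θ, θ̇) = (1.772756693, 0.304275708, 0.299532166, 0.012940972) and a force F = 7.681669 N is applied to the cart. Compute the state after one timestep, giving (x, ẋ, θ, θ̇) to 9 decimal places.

(1.783911136, 0.620018110, 0.300006569, -0.187861761)

sinθ=0.295073235, cosθ=0.955474639
temp = (F + m·l·θ̇²·sinθ)/(M+m) = (7.681669 + 0.000012458)/1.045067 = 7.350420076
θ̈ = (g·sinθ − cosθ·temp)/(l·(4/3 − m·cos²θ/(M+m))) = -5.477583485
ẍ = temp − m·l·θ̈·cosθ/(M+m) = 8.612957312
Euler: x'=1.772756693+0.036659·0.304275708=1.783911136, ẋ'=0.304275708+0.036659·8.612957312=0.620018110
       θ'=0.299532166+0.036659·0.012940972=0.300006569, θ̇'=0.012940972+0.036659·-5.477583485=-0.187861761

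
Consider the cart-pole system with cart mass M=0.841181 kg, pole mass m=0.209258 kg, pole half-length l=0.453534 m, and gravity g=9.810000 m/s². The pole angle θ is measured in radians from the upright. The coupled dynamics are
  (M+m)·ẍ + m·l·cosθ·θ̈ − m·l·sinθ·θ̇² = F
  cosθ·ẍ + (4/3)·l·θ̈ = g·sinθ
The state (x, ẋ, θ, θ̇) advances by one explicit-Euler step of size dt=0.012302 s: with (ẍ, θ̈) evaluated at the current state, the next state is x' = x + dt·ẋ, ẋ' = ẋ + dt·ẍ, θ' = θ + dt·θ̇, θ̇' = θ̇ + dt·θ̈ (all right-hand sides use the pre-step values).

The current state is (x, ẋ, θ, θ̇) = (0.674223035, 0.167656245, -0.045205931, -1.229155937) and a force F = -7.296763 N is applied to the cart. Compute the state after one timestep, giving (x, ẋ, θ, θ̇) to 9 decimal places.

sinθ=-0.045190536, cosθ=0.998978386
temp = (F + m·l·θ̇²·sinθ)/(M+m) = (-7.296763 + -0.006479677)/1.050439 = -6.952562383
θ̈ = (g·sinθ − cosθ·temp)/(l·(4/3 − m·cos²θ/(M+m))) = 12.636606586
ẍ = temp − m·l·θ̈·cosθ/(M+m) = -8.093094816
Euler: x'=0.674223035+0.012302·0.167656245=0.676285542, ẋ'=0.167656245+0.012302·-8.093094816=0.068094993
       θ'=-0.045205931+0.012302·-1.229155937=-0.060327007, θ̇'=-1.229155937+0.012302·12.636606586=-1.073700403

(0.676285542, 0.068094993, -0.060327007, -1.073700403)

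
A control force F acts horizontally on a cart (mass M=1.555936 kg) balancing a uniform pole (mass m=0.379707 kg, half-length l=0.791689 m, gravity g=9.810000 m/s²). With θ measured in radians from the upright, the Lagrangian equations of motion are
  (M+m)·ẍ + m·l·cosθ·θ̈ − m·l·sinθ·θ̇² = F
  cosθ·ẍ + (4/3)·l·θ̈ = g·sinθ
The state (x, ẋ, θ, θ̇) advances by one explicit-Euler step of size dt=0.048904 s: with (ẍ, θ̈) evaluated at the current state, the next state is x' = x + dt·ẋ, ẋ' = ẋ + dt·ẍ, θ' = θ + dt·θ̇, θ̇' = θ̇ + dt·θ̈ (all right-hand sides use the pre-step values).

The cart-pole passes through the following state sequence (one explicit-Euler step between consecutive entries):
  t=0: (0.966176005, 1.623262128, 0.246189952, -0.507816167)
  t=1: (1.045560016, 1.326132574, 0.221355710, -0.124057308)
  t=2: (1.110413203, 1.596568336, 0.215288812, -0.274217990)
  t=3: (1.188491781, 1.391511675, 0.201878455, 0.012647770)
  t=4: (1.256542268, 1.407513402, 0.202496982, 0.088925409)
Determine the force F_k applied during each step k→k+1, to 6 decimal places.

step 0→1:
  ẍ = (ẋ'−ẋ)/dt = (1.326132574−1.623262128)/0.048904 = -6.075772
  θ̈ = (θ̇'−θ̇)/dt = (-0.124057308−-0.507816167)/0.048904 = 7.847188
  sinθ=0.243711, cosθ=0.969848
  F = (M+m)·ẍ + m·l·cosθ·θ̈ − m·l·sinθ·θ̇² = -11.760526 + 2.287815 − 0.018893 = -9.491603
step 1→2:
  ẍ = (ẋ'−ẋ)/dt = (1.596568336−1.326132574)/0.048904 = 5.529931
  θ̈ = (θ̇'−θ̇)/dt = (-0.274217990−-0.124057308)/0.048904 = -3.070519
  sinθ=0.219552, cosθ=0.975601
  F = (M+m)·ẍ + m·l·cosθ·θ̈ − m·l·sinθ·θ̇² = 10.703973 + -0.900507 − 0.001016 = 9.802450
step 2→3:
  ẍ = (ẋ'−ẋ)/dt = (1.391511675−1.596568336)/0.048904 = -4.193045
  θ̈ = (θ̇'−θ̇)/dt = (0.012647770−-0.274217990)/0.048904 = 5.865896
  sinθ=0.213630, cosθ=0.976915
  F = (M+m)·ẍ + m·l·cosθ·θ̈ − m·l·sinθ·θ̇² = -8.116238 + 1.722639 − 0.004829 = -6.398428
step 3→4:
  ẍ = (ẋ'−ẋ)/dt = (1.407513402−1.391511675)/0.048904 = 0.327207
  θ̈ = (θ̇'−θ̇)/dt = (0.088925409−0.012647770)/0.048904 = 1.559742
  sinθ=0.200510, cosθ=0.979692
  F = (M+m)·ẍ + m·l·cosθ·θ̈ − m·l·sinθ·θ̇² = 0.633356 + 0.459352 − 0.000010 = 1.092698

F_0 = -9.491603 N
F_1 = 9.802450 N
F_2 = -6.398428 N
F_3 = 1.092698 N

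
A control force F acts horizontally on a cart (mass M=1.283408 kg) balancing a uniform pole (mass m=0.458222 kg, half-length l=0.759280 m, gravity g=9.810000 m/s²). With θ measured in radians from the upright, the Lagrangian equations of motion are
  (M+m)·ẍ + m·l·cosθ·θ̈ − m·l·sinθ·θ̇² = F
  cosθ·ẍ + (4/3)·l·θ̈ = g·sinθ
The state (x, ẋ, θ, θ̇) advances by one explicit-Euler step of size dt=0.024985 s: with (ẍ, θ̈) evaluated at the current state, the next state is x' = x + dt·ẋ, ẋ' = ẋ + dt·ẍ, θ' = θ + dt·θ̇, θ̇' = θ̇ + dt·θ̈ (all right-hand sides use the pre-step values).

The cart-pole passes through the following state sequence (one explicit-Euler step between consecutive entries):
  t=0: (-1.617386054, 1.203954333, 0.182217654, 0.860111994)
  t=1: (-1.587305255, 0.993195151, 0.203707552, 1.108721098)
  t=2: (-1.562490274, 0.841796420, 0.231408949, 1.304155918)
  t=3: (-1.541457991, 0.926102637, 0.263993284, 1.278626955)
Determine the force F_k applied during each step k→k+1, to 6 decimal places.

step 0→1:
  ẍ = (ẋ'−ẋ)/dt = (0.993195151−1.203954333)/0.024985 = -8.435429
  θ̈ = (θ̇'−θ̇)/dt = (1.108721098−0.860111994)/0.024985 = 9.950334
  sinθ=0.181211, cosθ=0.983444
  F = (M+m)·ẍ + m·l·cosθ·θ̈ − m·l·sinθ·θ̇² = -14.691395 + 3.404594 − 0.046641 = -11.333443
step 1→2:
  ẍ = (ẋ'−ẋ)/dt = (0.841796420−0.993195151)/0.024985 = -6.059585
  θ̈ = (θ̇'−θ̇)/dt = (1.304155918−1.108721098)/0.024985 = 7.822086
  sinθ=0.202302, cosθ=0.979323
  F = (M+m)·ẍ + m·l·cosθ·θ̈ − m·l·sinθ·θ̇² = -10.553555 + 2.665180 − 0.086521 = -7.974896
step 2→3:
  ẍ = (ẋ'−ẋ)/dt = (0.926102637−0.841796420)/0.024985 = 3.374273
  θ̈ = (θ̇'−θ̇)/dt = (1.278626955−1.304155918)/0.024985 = -1.021772
  sinθ=0.229349, cosθ=0.973344
  F = (M+m)·ẍ + m·l·cosθ·θ̈ − m·l·sinθ·θ̇² = 5.876736 + -0.346018 − 0.135717 = 5.395001

F_0 = -11.333443 N
F_1 = -7.974896 N
F_2 = 5.395001 N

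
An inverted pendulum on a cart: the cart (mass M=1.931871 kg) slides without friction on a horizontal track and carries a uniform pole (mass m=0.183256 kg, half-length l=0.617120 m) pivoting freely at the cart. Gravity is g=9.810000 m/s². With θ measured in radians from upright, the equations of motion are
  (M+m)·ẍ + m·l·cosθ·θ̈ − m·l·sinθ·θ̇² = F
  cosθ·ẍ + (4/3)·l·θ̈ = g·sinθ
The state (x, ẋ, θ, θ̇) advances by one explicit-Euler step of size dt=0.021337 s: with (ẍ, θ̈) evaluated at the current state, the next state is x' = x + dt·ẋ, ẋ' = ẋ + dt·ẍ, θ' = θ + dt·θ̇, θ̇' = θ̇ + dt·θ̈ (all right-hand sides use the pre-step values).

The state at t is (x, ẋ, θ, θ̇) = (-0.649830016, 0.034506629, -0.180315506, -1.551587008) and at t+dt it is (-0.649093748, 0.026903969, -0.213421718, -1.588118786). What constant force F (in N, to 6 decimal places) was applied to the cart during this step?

ẍ = (ẋ'−ẋ)/dt = (0.026903969−0.034506629)/0.021337 = -0.356313
θ̈ = (θ̇'−θ̇)/dt = (-1.588118786−-1.551587008)/0.021337 = -1.712133
sinθ=-0.179340, cosθ=0.983787
F = (M+m)·ẍ + m·l·cosθ·θ̈ − m·l·sinθ·θ̇² = -0.753648 + -0.190487 − -0.048827 = -0.895309

F = -0.895309 N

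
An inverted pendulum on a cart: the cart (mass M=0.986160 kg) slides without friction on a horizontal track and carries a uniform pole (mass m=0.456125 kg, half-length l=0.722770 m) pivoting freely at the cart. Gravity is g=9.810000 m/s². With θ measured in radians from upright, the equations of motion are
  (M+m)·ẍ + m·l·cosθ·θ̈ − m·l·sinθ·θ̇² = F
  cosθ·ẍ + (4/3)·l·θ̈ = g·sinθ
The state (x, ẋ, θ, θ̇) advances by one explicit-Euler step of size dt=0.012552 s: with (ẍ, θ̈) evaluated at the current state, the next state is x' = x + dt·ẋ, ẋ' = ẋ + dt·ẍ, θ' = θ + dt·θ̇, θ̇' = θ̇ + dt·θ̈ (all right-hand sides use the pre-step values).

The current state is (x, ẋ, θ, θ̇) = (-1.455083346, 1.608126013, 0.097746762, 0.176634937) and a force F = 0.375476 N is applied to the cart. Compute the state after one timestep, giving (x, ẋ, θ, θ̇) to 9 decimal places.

sinθ=0.097591184, cosθ=0.995226588
temp = (F + m·l·θ̇²·sinθ)/(M+m) = (0.375476 + 0.001003801)/1.442285 = 0.261030103
θ̈ = (g·sinθ − cosθ·temp)/(l·(4/3 − m·cos²θ/(M+m))) = 0.946143948
ẍ = temp − m·l·θ̈·cosθ/(M+m) = 0.045795500
Euler: x'=-1.455083346+0.012552·1.608126013=-1.434898148, ẋ'=1.608126013+0.012552·0.045795500=1.608700838
       θ'=0.097746762+0.012552·0.176634937=0.099963884, θ̇'=0.176634937+0.012552·0.946143948=0.188510936

(-1.434898148, 1.608700838, 0.099963884, 0.188510936)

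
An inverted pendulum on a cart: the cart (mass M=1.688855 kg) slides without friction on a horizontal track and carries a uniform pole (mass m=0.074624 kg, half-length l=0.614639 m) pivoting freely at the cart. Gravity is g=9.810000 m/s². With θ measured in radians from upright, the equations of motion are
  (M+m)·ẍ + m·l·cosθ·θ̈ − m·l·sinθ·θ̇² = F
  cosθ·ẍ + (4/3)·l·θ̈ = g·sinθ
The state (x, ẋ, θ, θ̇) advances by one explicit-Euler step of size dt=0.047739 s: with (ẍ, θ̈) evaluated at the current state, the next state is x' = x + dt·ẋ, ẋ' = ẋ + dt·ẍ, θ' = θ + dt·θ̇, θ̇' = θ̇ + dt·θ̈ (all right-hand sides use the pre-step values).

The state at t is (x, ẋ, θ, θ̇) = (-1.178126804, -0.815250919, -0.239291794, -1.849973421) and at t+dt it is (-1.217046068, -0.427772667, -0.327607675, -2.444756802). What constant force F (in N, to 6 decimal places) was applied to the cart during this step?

ẍ = (ẋ'−ẋ)/dt = (-0.427772667−-0.815250919)/0.047739 = 8.116598
θ̈ = (θ̇'−θ̇)/dt = (-2.444756802−-1.849973421)/0.047739 = -12.459067
sinθ=-0.237015, cosθ=0.971506
F = (M+m)·ẍ + m·l·cosθ·θ̈ − m·l·sinθ·θ̇² = 14.313449 + -0.555175 − -0.037205 = 13.795480

F = 13.795480 N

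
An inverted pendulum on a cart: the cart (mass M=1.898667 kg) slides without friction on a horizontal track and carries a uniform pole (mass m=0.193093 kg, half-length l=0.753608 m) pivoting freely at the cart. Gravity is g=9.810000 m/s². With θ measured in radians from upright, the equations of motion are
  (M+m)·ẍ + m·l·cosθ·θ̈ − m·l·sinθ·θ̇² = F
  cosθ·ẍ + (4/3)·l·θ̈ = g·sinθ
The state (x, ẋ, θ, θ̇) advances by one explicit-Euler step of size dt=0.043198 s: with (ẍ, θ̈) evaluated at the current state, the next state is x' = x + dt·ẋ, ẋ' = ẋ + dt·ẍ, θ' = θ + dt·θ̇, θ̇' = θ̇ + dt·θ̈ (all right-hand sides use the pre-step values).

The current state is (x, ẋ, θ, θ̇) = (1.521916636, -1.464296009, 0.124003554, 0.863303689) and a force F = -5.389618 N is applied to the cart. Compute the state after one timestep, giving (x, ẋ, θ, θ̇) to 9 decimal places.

(1.458661977, -1.587310119, 0.161296547, 1.036952567)

sinθ=0.123686000, cosθ=0.992321406
temp = (F + m·l·θ̇²·sinθ)/(M+m) = (-5.389618 + 0.013414045)/2.091760 = -2.570182026
θ̈ = (g·sinθ − cosθ·temp)/(l·(4/3 − m·cos²θ/(M+m))) = 4.019836067
ẍ = temp − m·l·θ̈·cosθ/(M+m) = -2.847680679
Euler: x'=1.521916636+0.043198·-1.464296009=1.458661977, ẋ'=-1.464296009+0.043198·-2.847680679=-1.587310119
       θ'=0.124003554+0.043198·0.863303689=0.161296547, θ̇'=0.863303689+0.043198·4.019836067=1.036952567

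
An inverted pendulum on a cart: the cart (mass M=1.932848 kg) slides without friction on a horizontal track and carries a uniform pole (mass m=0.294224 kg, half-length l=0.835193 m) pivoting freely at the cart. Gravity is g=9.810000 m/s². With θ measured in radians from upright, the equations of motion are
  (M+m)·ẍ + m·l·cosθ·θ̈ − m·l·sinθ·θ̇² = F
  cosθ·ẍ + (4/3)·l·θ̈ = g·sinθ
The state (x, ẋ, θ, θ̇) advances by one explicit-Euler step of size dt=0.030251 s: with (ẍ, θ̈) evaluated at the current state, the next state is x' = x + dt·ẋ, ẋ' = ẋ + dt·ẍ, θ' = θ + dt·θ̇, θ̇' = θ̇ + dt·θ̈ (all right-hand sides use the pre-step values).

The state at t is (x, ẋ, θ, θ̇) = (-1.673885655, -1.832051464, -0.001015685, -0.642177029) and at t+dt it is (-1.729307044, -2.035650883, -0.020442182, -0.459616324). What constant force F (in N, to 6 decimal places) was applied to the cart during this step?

F = -13.505872 N

ẍ = (ẋ'−ẋ)/dt = (-2.035650883−-1.832051464)/0.030251 = -6.730337
θ̈ = (θ̇'−θ̇)/dt = (-0.459616324−-0.642177029)/0.030251 = 6.034865
sinθ=-0.001016, cosθ=0.999999
F = (M+m)·ẍ + m·l·cosθ·θ̈ − m·l·sinθ·θ̇² = -14.988945 + 1.482970 − -0.000103 = -13.505872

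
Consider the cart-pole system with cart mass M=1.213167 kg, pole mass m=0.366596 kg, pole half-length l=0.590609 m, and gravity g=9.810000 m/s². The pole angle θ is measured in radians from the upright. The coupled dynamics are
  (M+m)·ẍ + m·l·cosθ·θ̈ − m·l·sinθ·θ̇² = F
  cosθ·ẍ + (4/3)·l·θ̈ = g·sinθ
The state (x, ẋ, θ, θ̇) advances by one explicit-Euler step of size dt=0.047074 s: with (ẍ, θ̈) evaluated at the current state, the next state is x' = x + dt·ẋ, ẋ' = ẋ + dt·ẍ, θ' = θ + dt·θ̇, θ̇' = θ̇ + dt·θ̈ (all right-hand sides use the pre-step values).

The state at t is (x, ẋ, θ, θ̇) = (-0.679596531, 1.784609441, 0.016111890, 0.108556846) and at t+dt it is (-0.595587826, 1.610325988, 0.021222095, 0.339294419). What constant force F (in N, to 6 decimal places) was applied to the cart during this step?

ẍ = (ẋ'−ẋ)/dt = (1.610325988−1.784609441)/0.047074 = -3.702329
θ̈ = (θ̇'−θ̇)/dt = (0.339294419−0.108556846)/0.047074 = 4.901593
sinθ=0.016111, cosθ=0.999870
F = (M+m)·ẍ + m·l·cosθ·θ̈ − m·l·sinθ·θ̇² = -5.848803 + 1.061130 − 0.000041 = -4.787714

F = -4.787714 N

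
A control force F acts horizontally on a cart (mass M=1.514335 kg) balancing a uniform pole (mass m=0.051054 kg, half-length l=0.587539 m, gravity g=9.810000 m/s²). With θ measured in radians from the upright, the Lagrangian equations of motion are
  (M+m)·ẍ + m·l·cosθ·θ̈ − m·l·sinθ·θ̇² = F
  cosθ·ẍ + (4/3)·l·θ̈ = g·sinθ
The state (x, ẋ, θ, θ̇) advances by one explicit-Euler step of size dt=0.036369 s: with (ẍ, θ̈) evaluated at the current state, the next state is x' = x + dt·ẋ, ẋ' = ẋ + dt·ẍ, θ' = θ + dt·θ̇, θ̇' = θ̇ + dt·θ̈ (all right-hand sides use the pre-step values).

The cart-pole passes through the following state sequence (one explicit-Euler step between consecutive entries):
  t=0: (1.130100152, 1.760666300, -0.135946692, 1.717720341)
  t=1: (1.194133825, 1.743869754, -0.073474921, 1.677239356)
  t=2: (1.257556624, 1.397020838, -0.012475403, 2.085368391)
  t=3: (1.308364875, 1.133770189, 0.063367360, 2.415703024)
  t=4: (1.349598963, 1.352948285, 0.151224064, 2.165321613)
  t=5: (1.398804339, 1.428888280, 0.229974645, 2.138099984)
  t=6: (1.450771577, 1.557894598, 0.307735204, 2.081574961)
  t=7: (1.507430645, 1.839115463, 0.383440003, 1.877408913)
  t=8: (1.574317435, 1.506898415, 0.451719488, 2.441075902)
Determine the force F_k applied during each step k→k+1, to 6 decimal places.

F_0 = -0.744039 N
F_1 = -14.587118 N
F_2 = -11.056737 N
F_3 = 9.216652 N
F_4 = 3.225215 N
F_5 = 5.476019 N
F_6 = 11.904417 N
F_7 = -13.907651 N

step 0→1:
  ẍ = (ẋ'−ẋ)/dt = (1.743869754−1.760666300)/0.036369 = -0.461837
  θ̈ = (θ̇'−θ̇)/dt = (1.677239356−1.717720341)/0.036369 = -1.113063
  sinθ=-0.135528, cosθ=0.990773
  F = (M+m)·ẍ + m·l·cosθ·θ̈ − m·l·sinθ·θ̇² = -0.722954 + -0.033080 − -0.011995 = -0.744039
step 1→2:
  ẍ = (ẋ'−ẋ)/dt = (1.397020838−1.743869754)/0.036369 = -9.536938
  θ̈ = (θ̇'−θ̇)/dt = (2.085368391−1.677239356)/0.036369 = 11.221893
  sinθ=-0.073409, cosθ=0.997302
  F = (M+m)·ẍ + m·l·cosθ·θ̈ − m·l·sinθ·θ̇² = -14.929019 + 0.335706 − -0.006194 = -14.587118
step 2→3:
  ẍ = (ẋ'−ẋ)/dt = (1.133770189−1.397020838)/0.036369 = -7.238325
  θ̈ = (θ̇'−θ̇)/dt = (2.415703024−2.085368391)/0.036369 = 9.082863
  sinθ=-0.012475, cosθ=0.999922
  F = (M+m)·ẍ + m·l·cosθ·θ̈ − m·l·sinθ·θ̇² = -11.330795 + 0.272430 − -0.001627 = -11.056737
step 3→4:
  ẍ = (ẋ'−ẋ)/dt = (1.352948285−1.133770189)/0.036369 = 6.026509
  θ̈ = (θ̇'−θ̇)/dt = (2.165321613−2.415703024)/0.036369 = -6.884473
  sinθ=0.063325, cosθ=0.997993
  F = (M+m)·ẍ + m·l·cosθ·θ̈ − m·l·sinθ·θ̇² = 9.433830 + -0.206094 − 0.011085 = 9.216652
step 4→5:
  ẍ = (ẋ'−ẋ)/dt = (1.428888280−1.352948285)/0.036369 = 2.088042
  θ̈ = (θ̇'−θ̇)/dt = (2.138099984−2.165321613)/0.036369 = -0.748484
  sinθ=0.150648, cosθ=0.988587
  F = (M+m)·ẍ + m·l·cosθ·θ̈ − m·l·sinθ·θ̇² = 3.268598 + -0.022195 − 0.021187 = 3.225215
step 5→6:
  ẍ = (ẋ'−ẋ)/dt = (1.557894598−1.428888280)/0.036369 = 3.547151
  θ̈ = (θ̇'−θ̇)/dt = (2.081574961−2.138099984)/0.036369 = -1.554209
  sinθ=0.227953, cosθ=0.973672
  F = (M+m)·ẍ + m·l·cosθ·θ̈ − m·l·sinθ·θ̇² = 5.552670 + -0.045393 − 0.031258 = 5.476019
step 6→7:
  ẍ = (ẋ'−ẋ)/dt = (1.839115463−1.557894598)/0.036369 = 7.732433
  θ̈ = (θ̇'−θ̇)/dt = (1.877408913−2.081574961)/0.036369 = -5.613738
  sinθ=0.302901, cosθ=0.953022
  F = (M+m)·ẍ + m·l·cosθ·θ̈ − m·l·sinθ·θ̇² = 12.104266 + -0.160480 − 0.039369 = 11.904417
step 7→8:
  ẍ = (ẋ'−ẋ)/dt = (1.506898415−1.839115463)/0.036369 = -9.134621
  θ̈ = (θ̇'−θ̇)/dt = (2.441075902−1.877408913)/0.036369 = 15.498556
  sinθ=0.374113, cosθ=0.927383
  F = (M+m)·ẍ + m·l·cosθ·θ̈ − m·l·sinθ·θ̇² = -14.299236 + 0.431139 − 0.039554 = -13.907651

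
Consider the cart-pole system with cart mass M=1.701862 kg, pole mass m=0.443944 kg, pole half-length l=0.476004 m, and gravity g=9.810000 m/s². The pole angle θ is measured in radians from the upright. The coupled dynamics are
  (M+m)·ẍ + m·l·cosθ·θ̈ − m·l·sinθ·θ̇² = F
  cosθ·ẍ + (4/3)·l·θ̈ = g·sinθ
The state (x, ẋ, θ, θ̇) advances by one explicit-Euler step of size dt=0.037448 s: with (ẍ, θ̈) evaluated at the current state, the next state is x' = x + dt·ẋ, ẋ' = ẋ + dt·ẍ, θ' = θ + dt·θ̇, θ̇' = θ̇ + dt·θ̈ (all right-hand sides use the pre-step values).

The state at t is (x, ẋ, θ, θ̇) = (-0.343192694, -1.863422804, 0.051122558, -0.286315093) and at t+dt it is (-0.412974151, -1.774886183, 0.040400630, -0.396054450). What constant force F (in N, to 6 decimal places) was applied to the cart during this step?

F = 4.453897 N

ẍ = (ẋ'−ẋ)/dt = (-1.774886183−-1.863422804)/0.037448 = 2.364255
θ̈ = (θ̇'−θ̇)/dt = (-0.396054450−-0.286315093)/0.037448 = -2.930446
sinθ=0.051100, cosθ=0.998694
F = (M+m)·ẍ + m·l·cosθ·θ̈ − m·l·sinθ·θ̇² = 5.073233 + -0.618450 − 0.000885 = 4.453897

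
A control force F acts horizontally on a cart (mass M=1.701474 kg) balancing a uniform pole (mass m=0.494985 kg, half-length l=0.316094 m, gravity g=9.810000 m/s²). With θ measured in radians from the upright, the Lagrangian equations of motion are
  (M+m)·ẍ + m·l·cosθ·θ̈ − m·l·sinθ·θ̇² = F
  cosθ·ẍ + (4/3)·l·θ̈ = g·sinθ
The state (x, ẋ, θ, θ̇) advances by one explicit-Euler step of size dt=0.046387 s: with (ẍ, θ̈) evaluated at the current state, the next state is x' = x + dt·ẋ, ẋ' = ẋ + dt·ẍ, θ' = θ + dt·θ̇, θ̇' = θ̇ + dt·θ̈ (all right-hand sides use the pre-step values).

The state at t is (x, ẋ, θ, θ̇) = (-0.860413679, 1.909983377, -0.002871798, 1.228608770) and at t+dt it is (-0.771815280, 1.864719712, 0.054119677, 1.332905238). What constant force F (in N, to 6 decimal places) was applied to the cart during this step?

F = -1.790803 N

ẍ = (ẋ'−ẋ)/dt = (1.864719712−1.909983377)/0.046387 = -0.975783
θ̈ = (θ̇'−θ̇)/dt = (1.332905238−1.228608770)/0.046387 = 2.248399
sinθ=-0.002872, cosθ=0.999996
F = (M+m)·ẍ + m·l·cosθ·θ̈ − m·l·sinθ·θ̇² = -2.143268 + 0.351787 − -0.000678 = -1.790803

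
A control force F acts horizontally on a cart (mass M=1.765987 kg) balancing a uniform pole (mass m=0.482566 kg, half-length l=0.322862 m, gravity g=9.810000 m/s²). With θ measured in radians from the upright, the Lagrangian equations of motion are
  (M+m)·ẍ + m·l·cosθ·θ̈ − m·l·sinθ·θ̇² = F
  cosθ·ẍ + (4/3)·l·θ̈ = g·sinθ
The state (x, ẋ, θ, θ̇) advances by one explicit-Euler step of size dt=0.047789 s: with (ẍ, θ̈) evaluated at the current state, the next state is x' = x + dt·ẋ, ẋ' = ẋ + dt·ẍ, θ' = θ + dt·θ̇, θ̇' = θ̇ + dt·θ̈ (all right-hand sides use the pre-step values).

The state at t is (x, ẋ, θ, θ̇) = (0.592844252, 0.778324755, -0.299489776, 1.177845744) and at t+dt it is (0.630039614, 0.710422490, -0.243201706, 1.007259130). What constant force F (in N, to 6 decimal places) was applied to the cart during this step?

F = -3.662538 N

ẍ = (ẋ'−ẋ)/dt = (0.710422490−0.778324755)/0.047789 = -1.420876
θ̈ = (θ̇'−θ̇)/dt = (1.007259130−1.177845744)/0.047789 = -3.569579
sinθ=-0.295033, cosθ=0.955487
F = (M+m)·ẍ + m·l·cosθ·θ̈ − m·l·sinθ·θ̇² = -3.194916 + -0.531393 − -0.063771 = -3.662538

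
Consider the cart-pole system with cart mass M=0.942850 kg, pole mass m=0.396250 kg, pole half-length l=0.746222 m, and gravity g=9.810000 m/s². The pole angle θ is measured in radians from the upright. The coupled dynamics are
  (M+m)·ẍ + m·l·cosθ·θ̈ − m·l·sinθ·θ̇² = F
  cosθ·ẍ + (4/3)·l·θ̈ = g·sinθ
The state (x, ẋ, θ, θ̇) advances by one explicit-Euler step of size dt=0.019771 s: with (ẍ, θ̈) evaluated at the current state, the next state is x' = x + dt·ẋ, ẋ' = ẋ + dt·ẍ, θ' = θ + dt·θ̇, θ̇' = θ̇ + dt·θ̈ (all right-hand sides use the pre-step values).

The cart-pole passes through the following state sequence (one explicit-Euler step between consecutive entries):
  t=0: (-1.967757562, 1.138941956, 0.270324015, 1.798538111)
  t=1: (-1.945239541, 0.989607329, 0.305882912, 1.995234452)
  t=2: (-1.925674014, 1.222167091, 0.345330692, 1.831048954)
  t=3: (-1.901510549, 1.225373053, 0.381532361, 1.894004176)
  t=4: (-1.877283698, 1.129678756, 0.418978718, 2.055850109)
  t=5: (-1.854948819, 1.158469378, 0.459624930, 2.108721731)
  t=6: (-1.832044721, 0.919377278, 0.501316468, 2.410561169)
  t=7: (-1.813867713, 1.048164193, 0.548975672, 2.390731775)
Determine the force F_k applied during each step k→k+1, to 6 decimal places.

F_0 = -7.535020 N
F_1 = 13.055378 N
F_2 = 0.767512 N
F_3 = -4.629892 N
F_4 = 2.163915 N
F_5 = -12.731366 N
F_6 = 7.636999 N

step 0→1:
  ẍ = (ẋ'−ẋ)/dt = (0.989607329−1.138941956)/0.019771 = -7.553216
  θ̈ = (θ̇'−θ̇)/dt = (1.995234452−1.798538111)/0.019771 = 9.948730
  sinθ=0.267044, cosθ=0.963684
  F = (M+m)·ẍ + m·l·cosθ·θ̈ − m·l·sinθ·θ̇² = -10.114511 + 2.834913 − 0.255422 = -7.535020
step 1→2:
  ẍ = (ẋ'−ẋ)/dt = (1.222167091−0.989607329)/0.019771 = 11.762671
  θ̈ = (θ̇'−θ̇)/dt = (1.831048954−1.995234452)/0.019771 = -8.304360
  sinθ=0.301135, cosθ=0.953581
  F = (M+m)·ẍ + m·l·cosθ·θ̈ − m·l·sinθ·θ̇² = 15.751392 + -2.341538 − 0.354476 = 13.055378
step 2→3:
  ẍ = (ẋ'−ẋ)/dt = (1.225373053−1.222167091)/0.019771 = 0.162155
  θ̈ = (θ̇'−θ̇)/dt = (1.894004176−1.831048954)/0.019771 = 3.184220
  sinθ=0.338508, cosθ=0.940964
  F = (M+m)·ẍ + m·l·cosθ·θ̈ − m·l·sinθ·θ̇² = 0.217141 + 0.885958 − 0.335588 = 0.767512
step 3→4:
  ẍ = (ẋ'−ẋ)/dt = (1.129678756−1.225373053)/0.019771 = -4.840134
  θ̈ = (θ̇'−θ̇)/dt = (2.055850109−1.894004176)/0.019771 = 8.186027
  sinθ=0.372343, cosθ=0.928095
  F = (M+m)·ẍ + m·l·cosθ·θ̈ − m·l·sinθ·θ̇² = -6.481424 + 2.246482 − 0.394950 = -4.629892
step 4→5:
  ẍ = (ẋ'−ẋ)/dt = (1.158469378−1.129678756)/0.019771 = 1.456205
  θ̈ = (θ̇'−θ̇)/dt = (2.108721731−2.055850109)/0.019771 = 2.674201
  sinθ=0.406828, cosθ=0.913505
  F = (M+m)·ẍ + m·l·cosθ·θ̈ − m·l·sinθ·θ̇² = 1.950004 + 0.722341 − 0.508430 = 2.163915
step 5→6:
  ẍ = (ẋ'−ẋ)/dt = (0.919377278−1.158469378)/0.019771 = -12.093071
  θ̈ = (θ̇'−θ̇)/dt = (2.410561169−2.108721731)/0.019771 = 15.266777
  sinθ=0.443612, cosθ=0.896219
  F = (M+m)·ẍ + m·l·cosθ·θ̈ − m·l·sinθ·θ̇² = -16.193831 + 4.045748 − 0.583283 = -12.731366
step 6→7:
  ẍ = (ẋ'−ẋ)/dt = (1.048164193−0.919377278)/0.019771 = 6.513930
  θ̈ = (θ̇'−θ̇)/dt = (2.390731775−2.410561169)/0.019771 = -1.002954
  sinθ=0.480580, cosθ=0.876951
  F = (M+m)·ẍ + m·l·cosθ·θ̈ − m·l·sinθ·θ̇² = 8.722804 + -0.260072 − 0.825733 = 7.636999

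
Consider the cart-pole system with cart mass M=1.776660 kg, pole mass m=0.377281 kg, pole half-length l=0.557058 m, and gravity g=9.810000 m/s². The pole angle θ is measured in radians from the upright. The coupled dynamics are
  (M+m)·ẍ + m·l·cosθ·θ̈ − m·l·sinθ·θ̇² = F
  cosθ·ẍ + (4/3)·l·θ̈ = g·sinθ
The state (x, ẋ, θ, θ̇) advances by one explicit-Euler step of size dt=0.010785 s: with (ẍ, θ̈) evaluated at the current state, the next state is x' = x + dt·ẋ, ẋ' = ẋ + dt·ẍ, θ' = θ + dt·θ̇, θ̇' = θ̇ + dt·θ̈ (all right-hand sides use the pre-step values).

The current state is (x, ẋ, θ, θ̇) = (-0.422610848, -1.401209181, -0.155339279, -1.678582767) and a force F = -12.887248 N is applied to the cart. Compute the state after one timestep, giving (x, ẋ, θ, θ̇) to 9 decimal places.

sinθ=-0.154715302, cosθ=0.987959096
temp = (F + m·l·θ̇²·sinθ)/(M+m) = (-12.887248 + -0.091618703)/2.153941 = -6.025637055
θ̈ = (g·sinθ − cosθ·temp)/(l·(4/3 − m·cos²θ/(M+m))) = 6.849858744
ẍ = temp − m·l·θ̈·cosθ/(M+m) = -6.685953520
Euler: x'=-0.422610848+0.010785·-1.401209181=-0.437722889, ẋ'=-1.401209181+0.010785·-6.685953520=-1.473317190
       θ'=-0.155339279+0.010785·-1.678582767=-0.173442794, θ̇'=-1.678582767+0.010785·6.849858744=-1.604707040

(-0.437722889, -1.473317190, -0.173442794, -1.604707040)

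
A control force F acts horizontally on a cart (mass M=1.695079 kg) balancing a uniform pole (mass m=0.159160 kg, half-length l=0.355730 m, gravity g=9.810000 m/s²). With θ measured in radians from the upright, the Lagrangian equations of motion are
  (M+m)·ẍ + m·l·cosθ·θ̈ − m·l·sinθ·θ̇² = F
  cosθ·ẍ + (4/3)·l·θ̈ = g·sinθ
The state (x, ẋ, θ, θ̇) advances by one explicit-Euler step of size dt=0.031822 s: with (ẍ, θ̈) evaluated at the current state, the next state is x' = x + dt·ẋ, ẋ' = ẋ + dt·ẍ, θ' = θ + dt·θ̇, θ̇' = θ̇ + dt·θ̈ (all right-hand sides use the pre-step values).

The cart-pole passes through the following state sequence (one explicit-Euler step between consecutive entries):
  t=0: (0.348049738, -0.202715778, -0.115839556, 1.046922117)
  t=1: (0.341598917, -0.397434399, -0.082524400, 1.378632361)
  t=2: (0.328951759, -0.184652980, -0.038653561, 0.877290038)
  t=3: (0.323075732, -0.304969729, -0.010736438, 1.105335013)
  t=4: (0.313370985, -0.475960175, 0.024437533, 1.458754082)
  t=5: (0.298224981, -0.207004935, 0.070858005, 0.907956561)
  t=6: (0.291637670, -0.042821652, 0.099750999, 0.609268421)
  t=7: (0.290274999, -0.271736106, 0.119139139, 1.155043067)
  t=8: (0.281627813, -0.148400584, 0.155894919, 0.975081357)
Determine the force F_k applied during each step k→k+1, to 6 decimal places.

step 0→1:
  ẍ = (ẋ'−ẋ)/dt = (-0.397434399−-0.202715778)/0.031822 = -6.118994
  θ̈ = (θ̇'−θ̇)/dt = (1.378632361−1.046922117)/0.031822 = 10.423928
  sinθ=-0.115581, cosθ=0.993298
  F = (M+m)·ẍ + m·l·cosθ·θ̈ − m·l·sinθ·θ̇² = -11.346077 + 0.586226 − -0.007172 = -10.752678
step 1→2:
  ẍ = (ẋ'−ẋ)/dt = (-0.184652980−-0.397434399)/0.031822 = 6.686614
  θ̈ = (θ̇'−θ̇)/dt = (0.877290038−1.378632361)/0.031822 = -15.754582
  sinθ=-0.082431, cosθ=0.996597
  F = (M+m)·ẍ + m·l·cosθ·θ̈ − m·l·sinθ·θ̇² = 12.398580 + -0.888957 − -0.008870 = 11.518493
step 2→3:
  ẍ = (ẋ'−ẋ)/dt = (-0.304969729−-0.184652980)/0.031822 = -3.780930
  θ̈ = (θ̇'−θ̇)/dt = (1.105335013−0.877290038)/0.031822 = 7.166268
  sinθ=-0.038644, cosθ=0.999253
  F = (M+m)·ẍ + m·l·cosθ·θ̈ − m·l·sinθ·θ̇² = -7.010748 + 0.405437 − -0.001684 = -6.603627
step 3→4:
  ẍ = (ẋ'−ẋ)/dt = (-0.475960175−-0.304969729)/0.031822 = -5.373341
  θ̈ = (θ̇'−θ̇)/dt = (1.458754082−1.105335013)/0.031822 = 11.106124
  sinθ=-0.010736, cosθ=0.999942
  F = (M+m)·ẍ + m·l·cosθ·θ̈ − m·l·sinθ·θ̇² = -9.963458 + 0.628770 − -0.000743 = -9.333945
step 4→5:
  ẍ = (ẋ'−ẋ)/dt = (-0.207004935−-0.475960175)/0.031822 = 8.451865
  θ̈ = (θ̇'−θ̇)/dt = (0.907956561−1.458754082)/0.031822 = -17.308702
  sinθ=0.024435, cosθ=0.999701
  F = (M+m)·ẍ + m·l·cosθ·θ̈ − m·l·sinθ·θ̇² = 15.671777 + -0.979691 − 0.002944 = 14.689142
step 5→6:
  ẍ = (ẋ'−ẋ)/dt = (-0.042821652−-0.207004935)/0.031822 = 5.159427
  θ̈ = (θ̇'−θ̇)/dt = (0.609268421−0.907956561)/0.031822 = -9.386215
  sinθ=0.070799, cosθ=0.997491
  F = (M+m)·ẍ + m·l·cosθ·θ̈ − m·l·sinθ·θ̇² = 9.566811 + -0.530095 − 0.003305 = 9.033411
step 6→7:
  ẍ = (ẋ'−ẋ)/dt = (-0.271736106−-0.042821652)/0.031822 = -7.193591
  θ̈ = (θ̇'−θ̇)/dt = (1.155043067−0.609268421)/0.031822 = 17.150859
  sinθ=0.099586, cosθ=0.995029
  F = (M+m)·ẍ + m·l·cosθ·θ̈ − m·l·sinθ·θ̇² = -13.338637 + 0.966220 − 0.002093 = -12.374510
step 7→8:
  ẍ = (ẋ'−ẋ)/dt = (-0.148400584−-0.271736106)/0.031822 = 3.875794
  θ̈ = (θ̇'−θ̇)/dt = (0.975081357−1.155043067)/0.031822 = -5.655261
  sinθ=0.118857, cosθ=0.992911
  F = (M+m)·ẍ + m·l·cosθ·θ̈ − m·l·sinθ·θ̇² = 7.186649 + -0.317920 − 0.008978 = 6.859751

F_0 = -10.752678 N
F_1 = 11.518493 N
F_2 = -6.603627 N
F_3 = -9.333945 N
F_4 = 14.689142 N
F_5 = 9.033411 N
F_6 = -12.374510 N
F_7 = 6.859751 N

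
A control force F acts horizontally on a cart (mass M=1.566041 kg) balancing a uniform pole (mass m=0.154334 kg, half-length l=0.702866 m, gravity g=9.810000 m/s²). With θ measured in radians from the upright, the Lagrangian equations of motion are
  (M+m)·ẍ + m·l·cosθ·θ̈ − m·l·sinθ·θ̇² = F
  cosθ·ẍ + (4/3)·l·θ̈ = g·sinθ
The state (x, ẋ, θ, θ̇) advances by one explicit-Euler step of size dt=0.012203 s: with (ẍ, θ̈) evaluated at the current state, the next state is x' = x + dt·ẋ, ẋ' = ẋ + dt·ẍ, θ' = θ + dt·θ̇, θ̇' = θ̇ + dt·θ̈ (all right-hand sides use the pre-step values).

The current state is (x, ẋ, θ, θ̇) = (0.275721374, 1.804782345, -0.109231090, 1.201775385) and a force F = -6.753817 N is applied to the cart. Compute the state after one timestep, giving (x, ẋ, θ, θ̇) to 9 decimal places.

(0.297745133, 1.754269473, -0.094565825, 1.241429036)

sinθ=-0.109014006, cosθ=0.994040214
temp = (F + m·l·θ̇²·sinθ)/(M+m) = (-6.753817 + -0.017079024)/1.720375 = -3.935709380
θ̈ = (g·sinθ − cosθ·temp)/(l·(4/3 − m·cos²θ/(M+m))) = 3.249500179
ẍ = temp − m·l·θ̈·cosθ/(M+m) = -4.139381481
Euler: x'=0.275721374+0.012203·1.804782345=0.297745133, ẋ'=1.804782345+0.012203·-4.139381481=1.754269473
       θ'=-0.109231090+0.012203·1.201775385=-0.094565825, θ̇'=1.201775385+0.012203·3.249500179=1.241429036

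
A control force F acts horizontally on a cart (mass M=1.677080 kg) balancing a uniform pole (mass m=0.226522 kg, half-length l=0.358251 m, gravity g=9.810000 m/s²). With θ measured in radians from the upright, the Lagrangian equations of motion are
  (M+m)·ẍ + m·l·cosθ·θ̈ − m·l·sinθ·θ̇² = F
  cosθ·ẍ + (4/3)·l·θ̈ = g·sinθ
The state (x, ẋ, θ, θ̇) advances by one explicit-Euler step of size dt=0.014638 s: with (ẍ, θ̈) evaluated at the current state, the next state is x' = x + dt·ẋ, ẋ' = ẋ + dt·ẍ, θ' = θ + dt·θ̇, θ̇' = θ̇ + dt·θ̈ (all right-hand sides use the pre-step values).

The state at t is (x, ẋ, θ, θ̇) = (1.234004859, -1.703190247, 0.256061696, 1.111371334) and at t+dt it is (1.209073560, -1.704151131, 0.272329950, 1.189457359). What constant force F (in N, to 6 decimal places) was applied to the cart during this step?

F = 0.268442 N

ẍ = (ẋ'−ẋ)/dt = (-1.704151131−-1.703190247)/0.014638 = -0.065643
θ̈ = (θ̇'−θ̇)/dt = (1.189457359−1.111371334)/0.014638 = 5.334474
sinθ=0.253273, cosθ=0.967395
F = (M+m)·ẍ + m·l·cosθ·θ̈ − m·l·sinθ·θ̇² = -0.124958 + 0.418787 − 0.025387 = 0.268442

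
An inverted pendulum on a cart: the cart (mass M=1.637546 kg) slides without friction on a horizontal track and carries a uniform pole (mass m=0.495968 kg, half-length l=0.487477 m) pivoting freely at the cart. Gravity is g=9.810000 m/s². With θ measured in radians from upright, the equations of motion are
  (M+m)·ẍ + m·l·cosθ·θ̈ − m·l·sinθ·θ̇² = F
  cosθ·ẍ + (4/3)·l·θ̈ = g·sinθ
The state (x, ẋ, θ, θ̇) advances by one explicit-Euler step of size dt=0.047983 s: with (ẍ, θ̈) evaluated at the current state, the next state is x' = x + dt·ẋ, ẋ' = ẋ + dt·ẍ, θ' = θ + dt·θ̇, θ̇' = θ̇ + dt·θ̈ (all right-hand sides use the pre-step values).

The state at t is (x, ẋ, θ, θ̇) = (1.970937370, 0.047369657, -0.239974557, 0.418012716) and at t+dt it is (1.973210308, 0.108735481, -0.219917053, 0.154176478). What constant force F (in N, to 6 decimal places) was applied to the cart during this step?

ẍ = (ẋ'−ẋ)/dt = (0.108735481−0.047369657)/0.047983 = 1.278908
θ̈ = (θ̇'−θ̇)/dt = (0.154176478−0.418012716)/0.047983 = -5.498536
sinθ=-0.237678, cosθ=0.971344
F = (M+m)·ẍ + m·l·cosθ·θ̈ − m·l·sinθ·θ̇² = 2.728567 + -1.291302 − -0.010041 = 1.447306

F = 1.447306 N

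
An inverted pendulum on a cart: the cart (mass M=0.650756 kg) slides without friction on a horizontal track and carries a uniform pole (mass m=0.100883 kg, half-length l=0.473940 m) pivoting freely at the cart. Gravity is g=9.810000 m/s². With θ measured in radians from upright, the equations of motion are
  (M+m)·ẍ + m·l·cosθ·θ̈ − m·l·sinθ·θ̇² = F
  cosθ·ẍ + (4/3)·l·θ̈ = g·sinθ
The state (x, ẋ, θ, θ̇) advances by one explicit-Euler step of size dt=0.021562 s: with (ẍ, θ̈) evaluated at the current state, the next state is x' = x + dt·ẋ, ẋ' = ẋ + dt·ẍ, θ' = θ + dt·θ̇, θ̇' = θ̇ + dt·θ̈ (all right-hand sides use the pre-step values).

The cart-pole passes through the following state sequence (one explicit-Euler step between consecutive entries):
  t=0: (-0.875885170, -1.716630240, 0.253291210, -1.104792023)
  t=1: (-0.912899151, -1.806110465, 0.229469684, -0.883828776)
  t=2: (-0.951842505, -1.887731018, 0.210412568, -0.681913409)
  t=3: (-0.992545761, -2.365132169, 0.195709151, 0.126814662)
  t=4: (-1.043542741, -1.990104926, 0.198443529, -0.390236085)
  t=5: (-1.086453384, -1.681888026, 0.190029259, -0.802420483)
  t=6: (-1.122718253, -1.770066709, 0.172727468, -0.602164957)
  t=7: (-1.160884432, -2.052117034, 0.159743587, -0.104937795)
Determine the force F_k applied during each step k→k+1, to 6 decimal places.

step 0→1:
  ẍ = (ẋ'−ẋ)/dt = (-1.806110465−-1.716630240)/0.021562 = -4.149904
  θ̈ = (θ̇'−θ̇)/dt = (-0.883828776−-1.104792023)/0.021562 = 10.247809
  sinθ=0.250592, cosθ=0.968093
  F = (M+m)·ẍ + m·l·cosθ·θ̈ − m·l·sinθ·θ̇² = -3.119230 + 0.474340 − 0.014624 = -2.659514
step 1→2:
  ẍ = (ẋ'−ẋ)/dt = (-1.887731018−-1.806110465)/0.021562 = -3.785389
  θ̈ = (θ̇'−θ̇)/dt = (-0.681913409−-0.883828776)/0.021562 = 9.364408
  sinθ=0.227461, cosθ=0.973787
  F = (M+m)·ẍ + m·l·cosθ·θ̈ − m·l·sinθ·θ̇² = -2.845246 + 0.435999 − 0.008495 = -2.417742
step 2→3:
  ẍ = (ẋ'−ẋ)/dt = (-2.365132169−-1.887731018)/0.021562 = -22.140857
  θ̈ = (θ̇'−θ̇)/dt = (0.126814662−-0.681913409)/0.021562 = 37.507099
  sinθ=0.208863, cosθ=0.977945
  F = (M+m)·ẍ + m·l·cosθ·θ̈ − m·l·sinθ·θ̇² = -16.641931 + 1.753756 − 0.004644 = -14.892819
step 3→4:
  ẍ = (ẋ'−ẋ)/dt = (-1.990104926−-2.365132169)/0.021562 = 17.392971
  θ̈ = (θ̇'−θ̇)/dt = (-0.390236085−0.126814662)/0.021562 = -23.979721
  sinθ=0.194462, cosθ=0.980910
  F = (M+m)·ẍ + m·l·cosθ·θ̈ − m·l·sinθ·θ̇² = 13.073235 + -1.124643 − 0.000150 = 11.948443
step 4→5:
  ẍ = (ẋ'−ẋ)/dt = (-1.681888026−-1.990104926)/0.021562 = 14.294449
  θ̈ = (θ̇'−θ̇)/dt = (-0.802420483−-0.390236085)/0.021562 = -19.116241
  sinθ=0.197144, cosθ=0.980375
  F = (M+m)·ẍ + m·l·cosθ·θ̈ − m·l·sinθ·θ̇² = 10.744265 + -0.896058 − 0.001435 = 9.846772
step 5→6:
  ẍ = (ẋ'−ẋ)/dt = (-1.770066709−-1.681888026)/0.021562 = -4.089541
  θ̈ = (θ̇'−θ̇)/dt = (-0.602164957−-0.802420483)/0.021562 = 9.287428
  sinθ=0.188888, cosθ=0.981999
  F = (M+m)·ẍ + m·l·cosθ·θ̈ − m·l·sinθ·θ̇² = -3.073859 + 0.436061 − 0.005815 = -2.643612
step 6→7:
  ẍ = (ẋ'−ẋ)/dt = (-2.052117034−-1.770066709)/0.021562 = -13.080898
  θ̈ = (θ̇'−θ̇)/dt = (-0.104937795−-0.602164957)/0.021562 = 23.060345
  sinθ=0.171870, cosθ=0.985120
  F = (M+m)·ẍ + m·l·cosθ·θ̈ − m·l·sinθ·θ̇² = -9.832113 + 1.086166 − 0.002980 = -8.748927

F_0 = -2.659514 N
F_1 = -2.417742 N
F_2 = -14.892819 N
F_3 = 11.948443 N
F_4 = 9.846772 N
F_5 = -2.643612 N
F_6 = -8.748927 N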